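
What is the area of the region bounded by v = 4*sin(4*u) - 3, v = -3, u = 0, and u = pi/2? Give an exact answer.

4

The difference (4*sin(4*u) - 3) - (-3) = 4*sin(4*u) changes sign at u = pi/4 inside [0, pi/2], so split the integral there.
∫[0,pi/4] (4*sin(4*u)) du = 2.
∫[pi/4,pi/2] (4*sin(4*u)) du = -2; the area of that piece is 2.
Total area = 2 + 2 = 4.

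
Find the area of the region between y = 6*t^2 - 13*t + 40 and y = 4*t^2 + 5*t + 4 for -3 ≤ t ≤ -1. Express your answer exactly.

On [-3, -1], (6*t^2 - 13*t + 40) - (4*t^2 + 5*t + 4) = 2*t^2 - 18*t + 36 is ≥ 0 throughout, so the area is a single integral of |2*t^2 - 18*t + 36|.
∫[-3,-1] (2*t^2 - 18*t + 36) dt = 484/3.

484/3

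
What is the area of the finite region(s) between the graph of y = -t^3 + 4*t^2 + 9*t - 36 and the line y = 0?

The curve meets the t-axis where -t^3 + 4*t^2 + 9*t - 36 = 0, i.e. -(t - 4)*(t - 3)*(t + 3) = 0, at t = -3, 3, 4.
On [-3, 3] the curve lies below the axis; ∫[-3,3] (-t^3 + 4*t^2 + 9*t - 36) dt = -144, giving area 144.
On [3, 4] the curve lies above the axis; ∫[3,4] (-t^3 + 4*t^2 + 9*t - 36) dt = 13/12, giving area 13/12.
Total area = 144 + 13/12 = 1741/12.

1741/12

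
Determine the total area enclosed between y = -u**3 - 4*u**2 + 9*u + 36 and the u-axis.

The curve meets the u-axis where -u**3 - 4*u**2 + 9*u + 36 = 0, i.e. -(u - 3)*(u + 3)*(u + 4) = 0, at u = -4, -3, 3.
On [-4, -3] the curve lies below the axis; ∫[-4,-3] (-u**3 - 4*u**2 + 9*u + 36) du = -13/12, giving area 13/12.
On [-3, 3] the curve lies above the axis; ∫[-3,3] (-u**3 - 4*u**2 + 9*u + 36) du = 144, giving area 144.
Total area = 13/12 + 144 = 1741/12.

1741/12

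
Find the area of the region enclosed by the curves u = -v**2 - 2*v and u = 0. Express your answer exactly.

4/3

Both boundary curves give u as a function of v, so integrate with respect to v. Setting them equal: -v**2 - 2*v = 0, i.e. -v*(v + 2) = 0, so they meet at v = -2, 0.
For v in [-2, 0], u = -v**2 - 2*v is on the right; area = ∫[-2,0] (-v**2 - 2*v) dv = 4/3.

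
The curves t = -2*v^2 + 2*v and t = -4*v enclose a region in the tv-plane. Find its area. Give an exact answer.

Both boundary curves give t as a function of v, so integrate with respect to v. Setting them equal: -2*v^2 + 6*v = 0, i.e. -2*v*(v - 3) = 0, so they meet at v = 0, 3.
For v in [0, 3], t = -2*v^2 + 2*v is on the right; area = ∫[0,3] (-2*v^2 + 6*v) dv = 9.

9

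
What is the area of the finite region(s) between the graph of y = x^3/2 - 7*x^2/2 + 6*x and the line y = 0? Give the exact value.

The curve meets the x-axis where x^3/2 - 7*x^2/2 + 6*x = 0, i.e. x*(x - 4)*(x - 3)/2 = 0, at x = 0, 3, 4.
On [0, 3] the curve lies above the axis; ∫[0,3] (x^3/2 - 7*x^2/2 + 6*x) dx = 45/8, giving area 45/8.
On [3, 4] the curve lies below the axis; ∫[3,4] (x^3/2 - 7*x^2/2 + 6*x) dx = -7/24, giving area 7/24.
Total area = 45/8 + 7/24 = 71/12.

71/12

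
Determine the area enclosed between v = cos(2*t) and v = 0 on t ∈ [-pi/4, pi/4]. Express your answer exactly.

On [-pi/4, pi/4], (cos(2*t)) - (0) = cos(2*t) is ≥ 0 throughout, so the area is a single integral of |cos(2*t)|.
∫[-pi/4,pi/4] (cos(2*t)) dt = 1.

1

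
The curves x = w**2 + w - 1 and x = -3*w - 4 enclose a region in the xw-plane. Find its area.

Both boundary curves give x as a function of w, so integrate with respect to w. Setting them equal: w**2 + 4*w + 3 = 0, i.e. (w + 1)*(w + 3) = 0, so they meet at w = -3, -1.
For w in [-3, -1], x = w**2 + w - 1 is on the left; area = ∫[-3,-1] (-(w**2 + 4*w + 3)) dw = 4/3.

4/3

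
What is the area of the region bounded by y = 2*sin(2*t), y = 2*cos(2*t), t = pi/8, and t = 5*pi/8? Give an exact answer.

On [pi/8, 5*pi/8], (2*sin(2*t)) - (2*cos(2*t)) = 2*sin(2*t) - 2*cos(2*t) is ≥ 0 throughout, so the area is a single integral of |2*sin(2*t) - 2*cos(2*t)|.
∫[pi/8,5*pi/8] (2*sin(2*t) - 2*cos(2*t)) dt = 2*sqrt(2).

2*sqrt(2)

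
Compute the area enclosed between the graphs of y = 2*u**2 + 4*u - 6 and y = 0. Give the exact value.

64/3

Set the curves equal: 2*u**2 + 4*u - 6 = 0, so 2*u**2 + 4*u - 6 = 0, which factors as 2*(u - 1)*(u + 3) = 0. The curves meet at u = -3, 1.
On [-3, 1], y = 0 is on top; that piece has area ∫[-3,1] (-(2*u**2 + 4*u - 6)) du = 64/3.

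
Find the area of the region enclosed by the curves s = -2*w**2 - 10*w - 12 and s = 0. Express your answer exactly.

Both boundary curves give s as a function of w, so integrate with respect to w. Setting them equal: -2*w**2 - 10*w - 12 = 0, i.e. -2*(w + 2)*(w + 3) = 0, so they meet at w = -3, -2.
For w in [-3, -2], s = -2*w**2 - 10*w - 12 is on the right; area = ∫[-3,-2] (-2*w**2 - 10*w - 12) dw = 1/3.

1/3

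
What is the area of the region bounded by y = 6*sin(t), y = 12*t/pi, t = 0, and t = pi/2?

6 - 3*pi/2

On [0, pi/2], (6*sin(t)) - (12*t/pi) = -12*t/pi + 6*sin(t) is ≥ 0 throughout, so the area is a single integral of |-12*t/pi + 6*sin(t)|.
∫[0,pi/2] (-12*t/pi + 6*sin(t)) dt = 6 - 3*pi/2.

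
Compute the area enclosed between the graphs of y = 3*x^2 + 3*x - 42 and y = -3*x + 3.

256

Set the curves equal: 3*x^2 + 3*x - 42 = -3*x + 3, so 3*x^2 + 6*x - 45 = 0, which factors as 3*(x - 3)*(x + 5) = 0. The curves meet at x = -5, 3.
On [-5, 3], y = -3*x + 3 is on top; that piece has area ∫[-5,3] (-(3*x^2 + 6*x - 45)) dx = 256.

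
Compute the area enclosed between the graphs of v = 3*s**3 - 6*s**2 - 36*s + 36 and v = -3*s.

937/4

Set the curves equal: 3*s**3 - 6*s**2 - 36*s + 36 = -3*s, so 3*s**3 - 6*s**2 - 33*s + 36 = 0, which factors as 3*(s - 4)*(s - 1)*(s + 3) = 0. The curves meet at s = -3, 1, 4.
On [-3, 1], v = 3*s**3 - 6*s**2 - 36*s + 36 is on top; that piece has area ∫[-3,1] (3*s**3 - 6*s**2 - 33*s + 36) ds = 160.
On [1, 4], v = -3*s is on top; that piece has area ∫[1,4] (-(3*s**3 - 6*s**2 - 33*s + 36)) ds = 297/4.
Total enclosed area = 160 + 297/4 = 937/4.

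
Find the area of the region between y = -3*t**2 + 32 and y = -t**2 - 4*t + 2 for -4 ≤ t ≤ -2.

16

The difference (-3*t**2 + 32) - (-t**2 - 4*t + 2) = -2*t**2 + 4*t + 30 changes sign at t = -3 inside [-4, -2], so split the integral there.
∫[-4,-3] (-2*t**2 + 4*t + 30) dt = -26/3; the area of that piece is 26/3.
∫[-3,-2] (-2*t**2 + 4*t + 30) dt = 22/3.
Total area = 26/3 + 22/3 = 16.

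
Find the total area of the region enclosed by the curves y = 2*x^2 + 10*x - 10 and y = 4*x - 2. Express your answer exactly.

125/3

Set the curves equal: 2*x^2 + 10*x - 10 = 4*x - 2, so 2*x^2 + 6*x - 8 = 0, which factors as 2*(x - 1)*(x + 4) = 0. The curves meet at x = -4, 1.
On [-4, 1], y = 4*x - 2 is on top; that piece has area ∫[-4,1] (-(2*x^2 + 6*x - 8)) dx = 125/3.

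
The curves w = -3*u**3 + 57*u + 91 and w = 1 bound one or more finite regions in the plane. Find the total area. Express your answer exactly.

1551/2

Set the curves equal: -3*u**3 + 57*u + 91 = 1, so -3*u**3 + 57*u + 90 = 0, which factors as -3*(u - 5)*(u + 2)*(u + 3) = 0. The curves meet at u = -3, -2, 5.
On [-3, -2], w = 1 is on top; that piece has area ∫[-3,-2] (-(-3*u**3 + 57*u + 90)) du = 15/4.
On [-2, 5], w = -3*u**3 + 57*u + 91 is on top; that piece has area ∫[-2,5] (-3*u**3 + 57*u + 90) du = 3087/4.
Total enclosed area = 15/4 + 3087/4 = 1551/2.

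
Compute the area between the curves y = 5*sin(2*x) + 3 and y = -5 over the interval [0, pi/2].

On [0, pi/2], (5*sin(2*x) + 3) - (-5) = 5*sin(2*x) + 8 is ≥ 0 throughout, so the area is a single integral of |5*sin(2*x) + 8|.
∫[0,pi/2] (5*sin(2*x) + 8) dx = 5 + 4*pi.

5 + 4*pi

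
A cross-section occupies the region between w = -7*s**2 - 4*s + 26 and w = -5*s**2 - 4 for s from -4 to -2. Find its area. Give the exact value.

On [-4, -2], (-7*s**2 - 4*s + 26) - (-5*s**2 - 4) = -2*s**2 - 4*s + 30 is ≥ 0 throughout, so the area is a single integral of |-2*s**2 - 4*s + 30|.
∫[-4,-2] (-2*s**2 - 4*s + 30) ds = 140/3.

140/3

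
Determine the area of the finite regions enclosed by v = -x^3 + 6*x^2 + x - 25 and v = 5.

Set the curves equal: -x^3 + 6*x^2 + x - 25 = 5, so -x^3 + 6*x^2 + x - 30 = 0, which factors as -(x - 5)*(x - 3)*(x + 2) = 0. The curves meet at x = -2, 3, 5.
On [-2, 3], v = 5 is on top; that piece has area ∫[-2,3] (-(-x^3 + 6*x^2 + x - 30)) dx = 375/4.
On [3, 5], v = -x^3 + 6*x^2 + x - 25 is on top; that piece has area ∫[3,5] (-x^3 + 6*x^2 + x - 30) dx = 8.
Total enclosed area = 375/4 + 8 = 407/4.

407/4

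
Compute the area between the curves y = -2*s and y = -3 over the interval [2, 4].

On [2, 4], (-2*s) - (-3) = -2*s + 3 is ≤ 0 throughout, so the area is a single integral of |-2*s + 3|.
∫[2,4] (-2*s + 3) ds = -6; the area of that piece is 6.

6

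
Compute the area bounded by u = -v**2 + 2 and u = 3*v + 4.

1/6

Both boundary curves give u as a function of v, so integrate with respect to v. Setting them equal: -v**2 - 3*v - 2 = 0, i.e. -(v + 1)*(v + 2) = 0, so they meet at v = -2, -1.
For v in [-2, -1], u = -v**2 + 2 is on the right; area = ∫[-2,-1] (-v**2 - 3*v - 2) dv = 1/6.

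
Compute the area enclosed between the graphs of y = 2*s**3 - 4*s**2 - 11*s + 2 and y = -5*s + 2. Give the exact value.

Set the curves equal: 2*s**3 - 4*s**2 - 11*s + 2 = -5*s + 2, so 2*s**3 - 4*s**2 - 6*s = 0, which factors as 2*s*(s - 3)*(s + 1) = 0. The curves meet at s = -1, 0, 3.
On [-1, 0], y = 2*s**3 - 4*s**2 - 11*s + 2 is on top; that piece has area ∫[-1,0] (2*s**3 - 4*s**2 - 6*s) ds = 7/6.
On [0, 3], y = -5*s + 2 is on top; that piece has area ∫[0,3] (-(2*s**3 - 4*s**2 - 6*s)) ds = 45/2.
Total enclosed area = 7/6 + 45/2 = 71/3.

71/3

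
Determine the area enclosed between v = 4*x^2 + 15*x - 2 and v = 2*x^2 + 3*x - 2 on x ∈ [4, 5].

284/3

On [4, 5], (4*x^2 + 15*x - 2) - (2*x^2 + 3*x - 2) = 2*x^2 + 12*x is ≥ 0 throughout, so the area is a single integral of |2*x^2 + 12*x|.
∫[4,5] (2*x^2 + 12*x) dx = 284/3.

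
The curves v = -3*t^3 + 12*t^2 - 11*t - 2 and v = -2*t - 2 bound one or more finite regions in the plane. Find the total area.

37/4

Set the curves equal: -3*t^3 + 12*t^2 - 11*t - 2 = -2*t - 2, so -3*t^3 + 12*t^2 - 9*t = 0, which factors as -3*t*(t - 3)*(t - 1) = 0. The curves meet at t = 0, 1, 3.
On [0, 1], v = -2*t - 2 is on top; that piece has area ∫[0,1] (-(-3*t^3 + 12*t^2 - 9*t)) dt = 5/4.
On [1, 3], v = -3*t^3 + 12*t^2 - 11*t - 2 is on top; that piece has area ∫[1,3] (-3*t^3 + 12*t^2 - 9*t) dt = 8.
Total enclosed area = 5/4 + 8 = 37/4.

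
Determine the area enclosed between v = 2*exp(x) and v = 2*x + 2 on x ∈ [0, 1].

On [0, 1], (2*exp(x)) - (2*x + 2) = -2*x + 2*exp(x) - 2 is ≥ 0 throughout, so the area is a single integral of |-2*x + 2*exp(x) - 2|.
∫[0,1] (-2*x + 2*exp(x) - 2) dx = -5 + 2*exp(1).

-5 + 2*exp(1)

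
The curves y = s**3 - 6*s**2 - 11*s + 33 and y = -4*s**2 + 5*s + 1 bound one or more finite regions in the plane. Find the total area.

Set the curves equal: s**3 - 6*s**2 - 11*s + 33 = -4*s**2 + 5*s + 1, so s**3 - 2*s**2 - 16*s + 32 = 0, which factors as (s - 4)*(s - 2)*(s + 4) = 0. The curves meet at s = -4, 2, 4.
On [-4, 2], y = s**3 - 6*s**2 - 11*s + 33 is on top; that piece has area ∫[-4,2] (s**3 - 2*s**2 - 16*s + 32) ds = 180.
On [2, 4], y = -4*s**2 + 5*s + 1 is on top; that piece has area ∫[2,4] (-(s**3 - 2*s**2 - 16*s + 32)) ds = 28/3.
Total enclosed area = 180 + 28/3 = 568/3.

568/3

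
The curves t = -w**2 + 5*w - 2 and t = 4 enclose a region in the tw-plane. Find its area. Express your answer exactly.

1/6

Both boundary curves give t as a function of w, so integrate with respect to w. Setting them equal: -w**2 + 5*w - 6 = 0, i.e. -(w - 3)*(w - 2) = 0, so they meet at w = 2, 3.
For w in [2, 3], t = -w**2 + 5*w - 2 is on the right; area = ∫[2,3] (-w**2 + 5*w - 6) dw = 1/6.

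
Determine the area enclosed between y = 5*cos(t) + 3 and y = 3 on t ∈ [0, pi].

10

The difference (5*cos(t) + 3) - (3) = 5*cos(t) changes sign at t = pi/2 inside [0, pi], so split the integral there.
∫[0,pi/2] (5*cos(t)) dt = 5.
∫[pi/2,pi] (5*cos(t)) dt = -5; the area of that piece is 5.
Total area = 5 + 5 = 10.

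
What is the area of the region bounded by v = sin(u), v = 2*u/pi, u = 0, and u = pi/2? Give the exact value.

On [0, pi/2], (sin(u)) - (2*u/pi) = -2*u/pi + sin(u) is ≥ 0 throughout, so the area is a single integral of |-2*u/pi + sin(u)|.
∫[0,pi/2] (-2*u/pi + sin(u)) du = 1 - pi/4.

1 - pi/4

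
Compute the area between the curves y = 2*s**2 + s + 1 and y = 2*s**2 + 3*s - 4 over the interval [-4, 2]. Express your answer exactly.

42

On [-4, 2], (2*s**2 + s + 1) - (2*s**2 + 3*s - 4) = -2*s + 5 is ≥ 0 throughout, so the area is a single integral of |-2*s + 5|.
∫[-4,2] (-2*s + 5) ds = 42.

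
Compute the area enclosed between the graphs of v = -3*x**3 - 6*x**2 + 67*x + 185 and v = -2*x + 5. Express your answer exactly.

5137/4

Set the curves equal: -3*x**3 - 6*x**2 + 67*x + 185 = -2*x + 5, so -3*x**3 - 6*x**2 + 69*x + 180 = 0, which factors as -3*(x - 5)*(x + 3)*(x + 4) = 0. The curves meet at x = -4, -3, 5.
On [-4, -3], v = -2*x + 5 is on top; that piece has area ∫[-4,-3] (-(-3*x**3 - 6*x**2 + 69*x + 180)) dx = 17/4.
On [-3, 5], v = -3*x**3 - 6*x**2 + 67*x + 185 is on top; that piece has area ∫[-3,5] (-3*x**3 - 6*x**2 + 69*x + 180) dx = 1280.
Total enclosed area = 17/4 + 1280 = 5137/4.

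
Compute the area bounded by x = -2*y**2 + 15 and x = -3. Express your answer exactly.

72

Both boundary curves give x as a function of y, so integrate with respect to y. Setting them equal: -2*y**2 + 18 = 0, i.e. -2*(y - 3)*(y + 3) = 0, so they meet at y = -3, 3.
For y in [-3, 3], x = -2*y**2 + 15 is on the right; area = ∫[-3,3] (-2*y**2 + 18) dy = 72.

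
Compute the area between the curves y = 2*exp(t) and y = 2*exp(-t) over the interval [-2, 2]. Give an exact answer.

-8 + 4*exp(-2) + 4*exp(2)

The difference (2*exp(t)) - (2*exp(-t)) = 2*exp(t) - 2*exp(-t) changes sign at t = 0 inside [-2, 2], so split the integral there.
∫[-2,0] (2*exp(t) - 2*exp(-t)) dt = -2*exp(2) - 2*exp(-2) + 4; the area of that piece is -4 + 2*exp(-2) + 2*exp(2).
∫[0,2] (2*exp(t) - 2*exp(-t)) dt = -4 + 2*exp(-2) + 2*exp(2).
Total area = (-4 + 2*exp(-2) + 2*exp(2)) + (-4 + 2*exp(-2) + 2*exp(2)) = -8 + 4*exp(-2) + 4*exp(2).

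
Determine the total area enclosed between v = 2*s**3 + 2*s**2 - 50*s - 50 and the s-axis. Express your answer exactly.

2024/3

The curve meets the s-axis where 2*s**3 + 2*s**2 - 50*s - 50 = 0, i.e. 2*(s - 5)*(s + 1)*(s + 5) = 0, at s = -5, -1, 5.
On [-5, -1] the curve lies above the axis; ∫[-5,-1] (2*s**3 + 2*s**2 - 50*s - 50) ds = 512/3, giving area 512/3.
On [-1, 5] the curve lies below the axis; ∫[-1,5] (2*s**3 + 2*s**2 - 50*s - 50) ds = -504, giving area 504.
Total area = 512/3 + 504 = 2024/3.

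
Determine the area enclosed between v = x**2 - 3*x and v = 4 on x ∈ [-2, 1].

61/6

The difference (x**2 - 3*x) - (4) = x**2 - 3*x - 4 changes sign at x = -1 inside [-2, 1], so split the integral there.
∫[-2,-1] (x**2 - 3*x - 4) dx = 17/6.
∫[-1,1] (x**2 - 3*x - 4) dx = -22/3; the area of that piece is 22/3.
Total area = 17/6 + 22/3 = 61/6.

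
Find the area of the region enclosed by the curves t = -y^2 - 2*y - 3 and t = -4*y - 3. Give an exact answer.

Both boundary curves give t as a function of y, so integrate with respect to y. Setting them equal: -y^2 + 2*y = 0, i.e. -y*(y - 2) = 0, so they meet at y = 0, 2.
For y in [0, 2], t = -y^2 - 2*y - 3 is on the right; area = ∫[0,2] (-y^2 + 2*y) dy = 4/3.

4/3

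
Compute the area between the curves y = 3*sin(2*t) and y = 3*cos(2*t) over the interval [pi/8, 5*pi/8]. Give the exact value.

3*sqrt(2)

On [pi/8, 5*pi/8], (3*sin(2*t)) - (3*cos(2*t)) = 3*sin(2*t) - 3*cos(2*t) is ≥ 0 throughout, so the area is a single integral of |3*sin(2*t) - 3*cos(2*t)|.
∫[pi/8,5*pi/8] (3*sin(2*t) - 3*cos(2*t)) dt = 3*sqrt(2).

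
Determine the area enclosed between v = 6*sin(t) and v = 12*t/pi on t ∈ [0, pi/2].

6 - 3*pi/2

On [0, pi/2], (6*sin(t)) - (12*t/pi) = -12*t/pi + 6*sin(t) is ≥ 0 throughout, so the area is a single integral of |-12*t/pi + 6*sin(t)|.
∫[0,pi/2] (-12*t/pi + 6*sin(t)) dt = 6 - 3*pi/2.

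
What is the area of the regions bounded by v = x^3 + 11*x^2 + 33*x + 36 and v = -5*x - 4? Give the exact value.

37/12

Set the curves equal: x^3 + 11*x^2 + 33*x + 36 = -5*x - 4, so x^3 + 11*x^2 + 38*x + 40 = 0, which factors as (x + 2)*(x + 4)*(x + 5) = 0. The curves meet at x = -5, -4, -2.
On [-5, -4], v = x^3 + 11*x^2 + 33*x + 36 is on top; that piece has area ∫[-5,-4] (x^3 + 11*x^2 + 38*x + 40) dx = 5/12.
On [-4, -2], v = -5*x - 4 is on top; that piece has area ∫[-4,-2] (-(x^3 + 11*x^2 + 38*x + 40)) dx = 8/3.
Total enclosed area = 5/12 + 8/3 = 37/12.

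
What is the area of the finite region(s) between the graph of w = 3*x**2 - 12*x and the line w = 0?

32

The curve meets the x-axis where 3*x**2 - 12*x = 0, i.e. 3*x*(x - 4) = 0, at x = 0, 4.
On [0, 4] the curve lies below the axis; ∫[0,4] (3*x**2 - 12*x) dx = -32, giving area 32.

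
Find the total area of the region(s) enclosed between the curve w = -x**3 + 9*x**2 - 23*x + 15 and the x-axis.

8

The curve meets the x-axis where -x**3 + 9*x**2 - 23*x + 15 = 0, i.e. -(x - 5)*(x - 3)*(x - 1) = 0, at x = 1, 3, 5.
On [1, 3] the curve lies below the axis; ∫[1,3] (-x**3 + 9*x**2 - 23*x + 15) dx = -4, giving area 4.
On [3, 5] the curve lies above the axis; ∫[3,5] (-x**3 + 9*x**2 - 23*x + 15) dx = 4, giving area 4.
Total area = 4 + 4 = 8.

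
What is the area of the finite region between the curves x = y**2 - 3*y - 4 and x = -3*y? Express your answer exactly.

32/3

Both boundary curves give x as a function of y, so integrate with respect to y. Setting them equal: y**2 - 4 = 0, i.e. (y - 2)*(y + 2) = 0, so they meet at y = -2, 2.
For y in [-2, 2], x = y**2 - 3*y - 4 is on the left; area = ∫[-2,2] (-(y**2 - 4)) dy = 32/3.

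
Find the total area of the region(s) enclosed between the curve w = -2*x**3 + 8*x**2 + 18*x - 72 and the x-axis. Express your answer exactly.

The curve meets the x-axis where -2*x**3 + 8*x**2 + 18*x - 72 = 0, i.e. -2*(x - 4)*(x - 3)*(x + 3) = 0, at x = -3, 3, 4.
On [-3, 3] the curve lies below the axis; ∫[-3,3] (-2*x**3 + 8*x**2 + 18*x - 72) dx = -288, giving area 288.
On [3, 4] the curve lies above the axis; ∫[3,4] (-2*x**3 + 8*x**2 + 18*x - 72) dx = 13/6, giving area 13/6.
Total area = 288 + 13/6 = 1741/6.

1741/6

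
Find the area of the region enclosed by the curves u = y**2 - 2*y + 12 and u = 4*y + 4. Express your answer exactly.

Both boundary curves give u as a function of y, so integrate with respect to y. Setting them equal: y**2 - 6*y + 8 = 0, i.e. (y - 4)*(y - 2) = 0, so they meet at y = 2, 4.
For y in [2, 4], u = y**2 - 2*y + 12 is on the left; area = ∫[2,4] (-(y**2 - 6*y + 8)) dy = 4/3.

4/3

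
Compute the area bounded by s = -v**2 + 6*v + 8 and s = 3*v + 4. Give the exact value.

125/6

Both boundary curves give s as a function of v, so integrate with respect to v. Setting them equal: -v**2 + 3*v + 4 = 0, i.e. -(v - 4)*(v + 1) = 0, so they meet at v = -1, 4.
For v in [-1, 4], s = -v**2 + 6*v + 8 is on the right; area = ∫[-1,4] (-v**2 + 3*v + 4) dv = 125/6.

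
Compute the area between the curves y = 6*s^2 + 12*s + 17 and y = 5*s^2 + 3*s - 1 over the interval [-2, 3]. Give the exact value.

On [-2, 3], (6*s^2 + 12*s + 17) - (5*s^2 + 3*s - 1) = s^2 + 9*s + 18 is ≥ 0 throughout, so the area is a single integral of |s^2 + 9*s + 18|.
∫[-2,3] (s^2 + 9*s + 18) ds = 745/6.

745/6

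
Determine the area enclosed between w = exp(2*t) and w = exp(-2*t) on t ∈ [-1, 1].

-2 + exp(-2) + exp(2)

The difference (exp(2*t)) - (exp(-2*t)) = exp(2*t) - exp(-2*t) changes sign at t = 0 inside [-1, 1], so split the integral there.
∫[-1,0] (exp(2*t) - exp(-2*t)) dt = -exp(2)/2 - exp(-2)/2 + 1; the area of that piece is -1 + exp(-2)/2 + exp(2)/2.
∫[0,1] (exp(2*t) - exp(-2*t)) dt = -1 + exp(-2)/2 + exp(2)/2.
Total area = (-1 + exp(-2)/2 + exp(2)/2) + (-1 + exp(-2)/2 + exp(2)/2) = -2 + exp(-2) + exp(2).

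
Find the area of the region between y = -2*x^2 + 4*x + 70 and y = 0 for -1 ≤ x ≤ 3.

On [-1, 3], (-2*x^2 + 4*x + 70) - (0) = -2*x^2 + 4*x + 70 is ≥ 0 throughout, so the area is a single integral of |-2*x^2 + 4*x + 70|.
∫[-1,3] (-2*x^2 + 4*x + 70) dx = 832/3.

832/3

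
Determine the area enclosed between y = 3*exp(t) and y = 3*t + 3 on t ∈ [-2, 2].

On [-2, 2], (3*exp(t)) - (3*t + 3) = -3*t + 3*exp(t) - 3 is ≥ 0 throughout, so the area is a single integral of |-3*t + 3*exp(t) - 3|.
∫[-2,2] (-3*t + 3*exp(t) - 3) dt = -12 - 3*exp(-2) + 3*exp(2).

-12 - 3*exp(-2) + 3*exp(2)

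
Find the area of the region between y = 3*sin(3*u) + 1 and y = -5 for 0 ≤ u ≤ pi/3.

On [0, pi/3], (3*sin(3*u) + 1) - (-5) = 3*sin(3*u) + 6 is ≥ 0 throughout, so the area is a single integral of |3*sin(3*u) + 6|.
∫[0,pi/3] (3*sin(3*u) + 6) du = 2 + 2*pi.

2 + 2*pi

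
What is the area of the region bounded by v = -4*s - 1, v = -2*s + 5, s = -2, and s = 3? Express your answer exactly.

35

On [-2, 3], (-4*s - 1) - (-2*s + 5) = -2*s - 6 is ≤ 0 throughout, so the area is a single integral of |-2*s - 6|.
∫[-2,3] (-2*s - 6) ds = -35; the area of that piece is 35.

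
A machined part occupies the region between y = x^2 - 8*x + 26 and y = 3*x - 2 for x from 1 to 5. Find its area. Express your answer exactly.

The difference (x^2 - 8*x + 26) - (3*x - 2) = x^2 - 11*x + 28 changes sign at x = 4 inside [1, 5], so split the integral there.
∫[1,4] (x^2 - 11*x + 28) dx = 45/2.
∫[4,5] (x^2 - 11*x + 28) dx = -7/6; the area of that piece is 7/6.
Total area = 45/2 + 7/6 = 71/3.

71/3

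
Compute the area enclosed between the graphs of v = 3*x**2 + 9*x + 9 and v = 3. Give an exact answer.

1/2

Set the curves equal: 3*x**2 + 9*x + 9 = 3, so 3*x**2 + 9*x + 6 = 0, which factors as 3*(x + 1)*(x + 2) = 0. The curves meet at x = -2, -1.
On [-2, -1], v = 3 is on top; that piece has area ∫[-2,-1] (-(3*x**2 + 9*x + 6)) dx = 1/2.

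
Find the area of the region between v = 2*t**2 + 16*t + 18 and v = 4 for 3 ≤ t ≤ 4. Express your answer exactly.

284/3

On [3, 4], (2*t**2 + 16*t + 18) - (4) = 2*t**2 + 16*t + 14 is ≥ 0 throughout, so the area is a single integral of |2*t**2 + 16*t + 14|.
∫[3,4] (2*t**2 + 16*t + 14) dt = 284/3.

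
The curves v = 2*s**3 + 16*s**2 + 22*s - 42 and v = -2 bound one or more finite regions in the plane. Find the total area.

443/3

Set the curves equal: 2*s**3 + 16*s**2 + 22*s - 42 = -2, so 2*s**3 + 16*s**2 + 22*s - 40 = 0, which factors as 2*(s - 1)*(s + 4)*(s + 5) = 0. The curves meet at s = -5, -4, 1.
On [-5, -4], v = 2*s**3 + 16*s**2 + 22*s - 42 is on top; that piece has area ∫[-5,-4] (2*s**3 + 16*s**2 + 22*s - 40) ds = 11/6.
On [-4, 1], v = -2 is on top; that piece has area ∫[-4,1] (-(2*s**3 + 16*s**2 + 22*s - 40)) ds = 875/6.
Total enclosed area = 11/6 + 875/6 = 443/3.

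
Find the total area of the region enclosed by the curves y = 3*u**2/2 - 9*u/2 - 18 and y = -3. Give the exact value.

Set the curves equal: 3*u**2/2 - 9*u/2 - 18 = -3, so 3*u**2/2 - 9*u/2 - 15 = 0, which factors as 3*(u - 5)*(u + 2)/2 = 0. The curves meet at u = -2, 5.
On [-2, 5], y = -3 is on top; that piece has area ∫[-2,5] (-(3*u**2/2 - 9*u/2 - 15)) du = 343/4.

343/4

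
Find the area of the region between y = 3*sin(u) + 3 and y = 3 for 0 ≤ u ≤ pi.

On [0, pi], (3*sin(u) + 3) - (3) = 3*sin(u) is ≥ 0 throughout, so the area is a single integral of |3*sin(u)|.
∫[0,pi] (3*sin(u)) du = 6.

6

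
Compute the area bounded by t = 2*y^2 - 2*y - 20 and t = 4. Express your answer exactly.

Both boundary curves give t as a function of y, so integrate with respect to y. Setting them equal: 2*y^2 - 2*y - 24 = 0, i.e. 2*(y - 4)*(y + 3) = 0, so they meet at y = -3, 4.
For y in [-3, 4], t = 2*y^2 - 2*y - 20 is on the left; area = ∫[-3,4] (-(2*y^2 - 2*y - 24)) dy = 343/3.

343/3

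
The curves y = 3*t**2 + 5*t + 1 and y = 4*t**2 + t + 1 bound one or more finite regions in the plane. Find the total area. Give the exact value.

Set the curves equal: 3*t**2 + 5*t + 1 = 4*t**2 + t + 1, so -t**2 + 4*t = 0, which factors as -t*(t - 4) = 0. The curves meet at t = 0, 4.
On [0, 4], y = 3*t**2 + 5*t + 1 is on top; that piece has area ∫[0,4] (-t**2 + 4*t) dt = 32/3.

32/3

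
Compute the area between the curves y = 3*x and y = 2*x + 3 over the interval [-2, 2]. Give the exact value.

On [-2, 2], (3*x) - (2*x + 3) = x - 3 is ≤ 0 throughout, so the area is a single integral of |x - 3|.
∫[-2,2] (x - 3) dx = -12; the area of that piece is 12.

12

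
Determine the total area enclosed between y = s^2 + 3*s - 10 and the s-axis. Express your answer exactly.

The curve meets the s-axis where s^2 + 3*s - 10 = 0, i.e. (s - 2)*(s + 5) = 0, at s = -5, 2.
On [-5, 2] the curve lies below the axis; ∫[-5,2] (s^2 + 3*s - 10) ds = -343/6, giving area 343/6.

343/6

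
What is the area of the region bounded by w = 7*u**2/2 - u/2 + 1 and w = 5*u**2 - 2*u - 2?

27/4

Set the curves equal: 7*u**2/2 - u/2 + 1 = 5*u**2 - 2*u - 2, so -3*u**2/2 + 3*u/2 + 3 = 0, which factors as -3*(u - 2)*(u + 1)/2 = 0. The curves meet at u = -1, 2.
On [-1, 2], w = 7*u**2/2 - u/2 + 1 is on top; that piece has area ∫[-1,2] (-3*u**2/2 + 3*u/2 + 3) du = 27/4.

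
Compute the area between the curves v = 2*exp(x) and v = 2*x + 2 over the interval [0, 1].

On [0, 1], (2*exp(x)) - (2*x + 2) = -2*x + 2*exp(x) - 2 is ≥ 0 throughout, so the area is a single integral of |-2*x + 2*exp(x) - 2|.
∫[0,1] (-2*x + 2*exp(x) - 2) dx = -5 + 2*exp(1).

-5 + 2*exp(1)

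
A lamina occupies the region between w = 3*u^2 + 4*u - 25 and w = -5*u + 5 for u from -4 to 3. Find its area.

The difference (3*u^2 + 4*u - 25) - (-5*u + 5) = 3*u^2 + 9*u - 30 changes sign at u = 2 inside [-4, 3], so split the integral there.
∫[-4,2] (3*u^2 + 9*u - 30) du = -162; the area of that piece is 162.
∫[2,3] (3*u^2 + 9*u - 30) du = 23/2.
Total area = 162 + 23/2 = 347/2.

347/2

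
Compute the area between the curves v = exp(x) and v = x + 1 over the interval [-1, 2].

On [-1, 2], (exp(x)) - (x + 1) = -x + exp(x) - 1 is ≥ 0 throughout, so the area is a single integral of |-x + exp(x) - 1|.
∫[-1,2] (-x + exp(x) - 1) dx = -9/2 - exp(-1) + exp(2).

-9/2 - exp(-1) + exp(2)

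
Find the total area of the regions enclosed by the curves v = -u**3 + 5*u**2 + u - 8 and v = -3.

Set the curves equal: -u**3 + 5*u**2 + u - 8 = -3, so -u**3 + 5*u**2 + u - 5 = 0, which factors as -(u - 5)*(u - 1)*(u + 1) = 0. The curves meet at u = -1, 1, 5.
On [-1, 1], v = -3 is on top; that piece has area ∫[-1,1] (-(-u**3 + 5*u**2 + u - 5)) du = 20/3.
On [1, 5], v = -u**3 + 5*u**2 + u - 8 is on top; that piece has area ∫[1,5] (-u**3 + 5*u**2 + u - 5) du = 128/3.
Total enclosed area = 20/3 + 128/3 = 148/3.

148/3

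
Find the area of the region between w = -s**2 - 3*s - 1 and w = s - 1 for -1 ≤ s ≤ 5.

The difference (-s**2 - 3*s - 1) - (s - 1) = -s**2 - 4*s changes sign at s = 0 inside [-1, 5], so split the integral there.
∫[-1,0] (-s**2 - 4*s) ds = 5/3.
∫[0,5] (-s**2 - 4*s) ds = -275/3; the area of that piece is 275/3.
Total area = 5/3 + 275/3 = 280/3.

280/3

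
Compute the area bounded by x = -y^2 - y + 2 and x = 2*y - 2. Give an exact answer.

125/6

Both boundary curves give x as a function of y, so integrate with respect to y. Setting them equal: -y^2 - 3*y + 4 = 0, i.e. -(y - 1)*(y + 4) = 0, so they meet at y = -4, 1.
For y in [-4, 1], x = -y^2 - y + 2 is on the right; area = ∫[-4,1] (-y^2 - 3*y + 4) dy = 125/6.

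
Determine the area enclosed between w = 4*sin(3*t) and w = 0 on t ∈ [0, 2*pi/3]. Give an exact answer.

The difference (4*sin(3*t)) - (0) = 4*sin(3*t) changes sign at t = pi/3 inside [0, 2*pi/3], so split the integral there.
∫[0,pi/3] (4*sin(3*t)) dt = 8/3.
∫[pi/3,2*pi/3] (4*sin(3*t)) dt = -8/3; the area of that piece is 8/3.
Total area = 8/3 + 8/3 = 16/3.

16/3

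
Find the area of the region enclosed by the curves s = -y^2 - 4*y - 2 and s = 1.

4/3

Both boundary curves give s as a function of y, so integrate with respect to y. Setting them equal: -y^2 - 4*y - 3 = 0, i.e. -(y + 1)*(y + 3) = 0, so they meet at y = -3, -1.
For y in [-3, -1], s = -y^2 - 4*y - 2 is on the right; area = ∫[-3,-1] (-y^2 - 4*y - 3) dy = 4/3.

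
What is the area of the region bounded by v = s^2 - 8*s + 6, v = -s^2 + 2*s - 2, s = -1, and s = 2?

59/3

The difference (s^2 - 8*s + 6) - (-s^2 + 2*s - 2) = 2*s^2 - 10*s + 8 changes sign at s = 1 inside [-1, 2], so split the integral there.
∫[-1,1] (2*s^2 - 10*s + 8) ds = 52/3.
∫[1,2] (2*s^2 - 10*s + 8) ds = -7/3; the area of that piece is 7/3.
Total area = 52/3 + 7/3 = 59/3.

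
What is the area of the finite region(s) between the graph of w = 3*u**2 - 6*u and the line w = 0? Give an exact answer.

4

The curve meets the u-axis where 3*u**2 - 6*u = 0, i.e. 3*u*(u - 2) = 0, at u = 0, 2.
On [0, 2] the curve lies below the axis; ∫[0,2] (3*u**2 - 6*u) du = -4, giving area 4.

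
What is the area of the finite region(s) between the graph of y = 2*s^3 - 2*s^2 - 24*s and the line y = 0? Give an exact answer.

937/6

The curve meets the s-axis where 2*s^3 - 2*s^2 - 24*s = 0, i.e. 2*s*(s - 4)*(s + 3) = 0, at s = -3, 0, 4.
On [-3, 0] the curve lies above the axis; ∫[-3,0] (2*s^3 - 2*s^2 - 24*s) ds = 99/2, giving area 99/2.
On [0, 4] the curve lies below the axis; ∫[0,4] (2*s^3 - 2*s^2 - 24*s) ds = -320/3, giving area 320/3.
Total area = 99/2 + 320/3 = 937/6.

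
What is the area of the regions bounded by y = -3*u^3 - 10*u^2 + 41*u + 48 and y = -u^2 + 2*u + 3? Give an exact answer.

384

Set the curves equal: -3*u^3 - 10*u^2 + 41*u + 48 = -u^2 + 2*u + 3, so -3*u^3 - 9*u^2 + 39*u + 45 = 0, which factors as -3*(u - 3)*(u + 1)*(u + 5) = 0. The curves meet at u = -5, -1, 3.
On [-5, -1], y = -u^2 + 2*u + 3 is on top; that piece has area ∫[-5,-1] (-(-3*u^3 - 9*u^2 + 39*u + 45)) du = 192.
On [-1, 3], y = -3*u^3 - 10*u^2 + 41*u + 48 is on top; that piece has area ∫[-1,3] (-3*u^3 - 9*u^2 + 39*u + 45) du = 192.
Total enclosed area = 192 + 192 = 384.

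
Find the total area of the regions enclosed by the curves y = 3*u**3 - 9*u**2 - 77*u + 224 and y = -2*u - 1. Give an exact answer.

1572

Set the curves equal: 3*u**3 - 9*u**2 - 77*u + 224 = -2*u - 1, so 3*u**3 - 9*u**2 - 75*u + 225 = 0, which factors as 3*(u - 5)*(u - 3)*(u + 5) = 0. The curves meet at u = -5, 3, 5.
On [-5, 3], y = 3*u**3 - 9*u**2 - 77*u + 224 is on top; that piece has area ∫[-5,3] (3*u**3 - 9*u**2 - 75*u + 225) du = 1536.
On [3, 5], y = -2*u - 1 is on top; that piece has area ∫[3,5] (-(3*u**3 - 9*u**2 - 75*u + 225)) du = 36.
Total enclosed area = 1536 + 36 = 1572.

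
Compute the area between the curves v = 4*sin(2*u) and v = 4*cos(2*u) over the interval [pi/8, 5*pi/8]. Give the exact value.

4*sqrt(2)

On [pi/8, 5*pi/8], (4*sin(2*u)) - (4*cos(2*u)) = 4*sin(2*u) - 4*cos(2*u) is ≥ 0 throughout, so the area is a single integral of |4*sin(2*u) - 4*cos(2*u)|.
∫[pi/8,5*pi/8] (4*sin(2*u) - 4*cos(2*u)) du = 4*sqrt(2).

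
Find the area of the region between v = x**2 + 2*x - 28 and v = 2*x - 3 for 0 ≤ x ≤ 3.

66

On [0, 3], (x**2 + 2*x - 28) - (2*x - 3) = x**2 - 25 is ≤ 0 throughout, so the area is a single integral of |x**2 - 25|.
∫[0,3] (x**2 - 25) dx = -66; the area of that piece is 66.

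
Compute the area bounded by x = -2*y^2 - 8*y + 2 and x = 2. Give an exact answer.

Both boundary curves give x as a function of y, so integrate with respect to y. Setting them equal: -2*y^2 - 8*y = 0, i.e. -2*y*(y + 4) = 0, so they meet at y = -4, 0.
For y in [-4, 0], x = -2*y^2 - 8*y + 2 is on the right; area = ∫[-4,0] (-2*y^2 - 8*y) dy = 64/3.

64/3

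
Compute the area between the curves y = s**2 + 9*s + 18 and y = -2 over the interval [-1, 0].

95/6

On [-1, 0], (s**2 + 9*s + 18) - (-2) = s**2 + 9*s + 20 is ≥ 0 throughout, so the area is a single integral of |s**2 + 9*s + 20|.
∫[-1,0] (s**2 + 9*s + 20) ds = 95/6.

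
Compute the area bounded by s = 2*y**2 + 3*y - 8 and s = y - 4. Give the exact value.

Both boundary curves give s as a function of y, so integrate with respect to y. Setting them equal: 2*y**2 + 2*y - 4 = 0, i.e. 2*(y - 1)*(y + 2) = 0, so they meet at y = -2, 1.
For y in [-2, 1], s = 2*y**2 + 3*y - 8 is on the left; area = ∫[-2,1] (-(2*y**2 + 2*y - 4)) dy = 9.

9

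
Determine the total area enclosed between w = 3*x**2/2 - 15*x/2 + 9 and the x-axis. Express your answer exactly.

The curve meets the x-axis where 3*x**2/2 - 15*x/2 + 9 = 0, i.e. 3*(x - 3)*(x - 2)/2 = 0, at x = 2, 3.
On [2, 3] the curve lies below the axis; ∫[2,3] (3*x**2/2 - 15*x/2 + 9) dx = -1/4, giving area 1/4.

1/4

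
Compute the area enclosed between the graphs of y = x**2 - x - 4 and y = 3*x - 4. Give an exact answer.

32/3

Set the curves equal: x**2 - x - 4 = 3*x - 4, so x**2 - 4*x = 0, which factors as x*(x - 4) = 0. The curves meet at x = 0, 4.
On [0, 4], y = 3*x - 4 is on top; that piece has area ∫[0,4] (-(x**2 - 4*x)) dx = 32/3.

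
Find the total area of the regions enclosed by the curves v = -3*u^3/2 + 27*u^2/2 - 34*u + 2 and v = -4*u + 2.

393/8

Set the curves equal: -3*u^3/2 + 27*u^2/2 - 34*u + 2 = -4*u + 2, so -3*u^3/2 + 27*u^2/2 - 30*u = 0, which factors as -3*u*(u - 5)*(u - 4)/2 = 0. The curves meet at u = 0, 4, 5.
On [0, 4], v = -4*u + 2 is on top; that piece has area ∫[0,4] (-(-3*u^3/2 + 27*u^2/2 - 30*u)) du = 48.
On [4, 5], v = -3*u^3/2 + 27*u^2/2 - 34*u + 2 is on top; that piece has area ∫[4,5] (-3*u^3/2 + 27*u^2/2 - 30*u) du = 9/8.
Total enclosed area = 48 + 9/8 = 393/8.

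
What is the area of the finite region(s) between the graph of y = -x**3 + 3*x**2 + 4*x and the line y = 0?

The curve meets the x-axis where -x**3 + 3*x**2 + 4*x = 0, i.e. -x*(x - 4)*(x + 1) = 0, at x = -1, 0, 4.
On [-1, 0] the curve lies below the axis; ∫[-1,0] (-x**3 + 3*x**2 + 4*x) dx = -3/4, giving area 3/4.
On [0, 4] the curve lies above the axis; ∫[0,4] (-x**3 + 3*x**2 + 4*x) dx = 32, giving area 32.
Total area = 3/4 + 32 = 131/4.

131/4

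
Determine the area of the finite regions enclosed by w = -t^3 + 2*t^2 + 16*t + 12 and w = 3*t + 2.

1741/12

Set the curves equal: -t^3 + 2*t^2 + 16*t + 12 = 3*t + 2, so -t^3 + 2*t^2 + 13*t + 10 = 0, which factors as -(t - 5)*(t + 1)*(t + 2) = 0. The curves meet at t = -2, -1, 5.
On [-2, -1], w = 3*t + 2 is on top; that piece has area ∫[-2,-1] (-(-t^3 + 2*t^2 + 13*t + 10)) dt = 13/12.
On [-1, 5], w = -t^3 + 2*t^2 + 16*t + 12 is on top; that piece has area ∫[-1,5] (-t^3 + 2*t^2 + 13*t + 10) dt = 144.
Total enclosed area = 13/12 + 144 = 1741/12.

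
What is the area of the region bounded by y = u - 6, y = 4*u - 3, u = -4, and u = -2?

12

On [-4, -2], (u - 6) - (4*u - 3) = -3*u - 3 is ≥ 0 throughout, so the area is a single integral of |-3*u - 3|.
∫[-4,-2] (-3*u - 3) du = 12.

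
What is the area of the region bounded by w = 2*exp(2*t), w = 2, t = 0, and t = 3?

On [0, 3], (2*exp(2*t)) - (2) = 2*exp(2*t) - 2 is ≥ 0 throughout, so the area is a single integral of |2*exp(2*t) - 2|.
∫[0,3] (2*exp(2*t) - 2) dt = -7 + exp(6).

-7 + exp(6)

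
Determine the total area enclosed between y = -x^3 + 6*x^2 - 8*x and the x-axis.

The curve meets the x-axis where -x^3 + 6*x^2 - 8*x = 0, i.e. -x*(x - 4)*(x - 2) = 0, at x = 0, 2, 4.
On [0, 2] the curve lies below the axis; ∫[0,2] (-x^3 + 6*x^2 - 8*x) dx = -4, giving area 4.
On [2, 4] the curve lies above the axis; ∫[2,4] (-x^3 + 6*x^2 - 8*x) dx = 4, giving area 4.
Total area = 4 + 4 = 8.

8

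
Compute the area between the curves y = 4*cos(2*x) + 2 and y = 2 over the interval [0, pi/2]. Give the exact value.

The difference (4*cos(2*x) + 2) - (2) = 4*cos(2*x) changes sign at x = pi/4 inside [0, pi/2], so split the integral there.
∫[0,pi/4] (4*cos(2*x)) dx = 2.
∫[pi/4,pi/2] (4*cos(2*x)) dx = -2; the area of that piece is 2.
Total area = 2 + 2 = 4.

4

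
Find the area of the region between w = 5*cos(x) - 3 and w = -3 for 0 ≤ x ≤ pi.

The difference (5*cos(x) - 3) - (-3) = 5*cos(x) changes sign at x = pi/2 inside [0, pi], so split the integral there.
∫[0,pi/2] (5*cos(x)) dx = 5.
∫[pi/2,pi] (5*cos(x)) dx = -5; the area of that piece is 5.
Total area = 5 + 5 = 10.

10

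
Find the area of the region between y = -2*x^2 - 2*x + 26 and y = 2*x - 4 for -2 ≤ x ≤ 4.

The difference (-2*x^2 - 2*x + 26) - (2*x - 4) = -2*x^2 - 4*x + 30 changes sign at x = 3 inside [-2, 4], so split the integral there.
∫[-2,3] (-2*x^2 - 4*x + 30) dx = 350/3.
∫[3,4] (-2*x^2 - 4*x + 30) dx = -26/3; the area of that piece is 26/3.
Total area = 350/3 + 26/3 = 376/3.

376/3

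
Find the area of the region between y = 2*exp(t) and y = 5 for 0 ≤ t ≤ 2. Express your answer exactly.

-18 - 10*log(2) + 2*exp(2) + 10*log(5)

The difference (2*exp(t)) - (5) = 2*exp(t) - 5 changes sign at t = log(5/2) inside [0, 2], so split the integral there.
∫[0,log(5/2)] (2*exp(t) - 5) dt = log(32/3125) + 3; the area of that piece is -3 + log(3125/32).
∫[log(5/2),2] (2*exp(t) - 5) dt = -15 - 5*log(2) + 5*log(5) + 2*exp(2).
Total area = (-3 + log(3125/32)) + (-15 - 5*log(2) + 5*log(5) + 2*exp(2)) = -18 - 10*log(2) + 2*exp(2) + 10*log(5).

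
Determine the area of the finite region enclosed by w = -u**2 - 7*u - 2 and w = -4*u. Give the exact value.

Set the curves equal: -u**2 - 7*u - 2 = -4*u, so -u**2 - 3*u - 2 = 0, which factors as -(u + 1)*(u + 2) = 0. The curves meet at u = -2, -1.
On [-2, -1], w = -u**2 - 7*u - 2 is on top; that piece has area ∫[-2,-1] (-u**2 - 3*u - 2) du = 1/6.

1/6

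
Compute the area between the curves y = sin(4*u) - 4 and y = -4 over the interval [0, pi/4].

1/2

On [0, pi/4], (sin(4*u) - 4) - (-4) = sin(4*u) is ≥ 0 throughout, so the area is a single integral of |sin(4*u)|.
∫[0,pi/4] (sin(4*u)) du = 1/2.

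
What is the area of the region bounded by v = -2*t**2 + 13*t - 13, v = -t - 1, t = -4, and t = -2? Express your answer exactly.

On [-4, -2], (-2*t**2 + 13*t - 13) - (-t - 1) = -2*t**2 + 14*t - 12 is ≤ 0 throughout, so the area is a single integral of |-2*t**2 + 14*t - 12|.
∫[-4,-2] (-2*t**2 + 14*t - 12) dt = -436/3; the area of that piece is 436/3.

436/3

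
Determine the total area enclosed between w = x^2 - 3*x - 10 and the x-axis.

343/6

The curve meets the x-axis where x^2 - 3*x - 10 = 0, i.e. (x - 5)*(x + 2) = 0, at x = -2, 5.
On [-2, 5] the curve lies below the axis; ∫[-2,5] (x^2 - 3*x - 10) dx = -343/6, giving area 343/6.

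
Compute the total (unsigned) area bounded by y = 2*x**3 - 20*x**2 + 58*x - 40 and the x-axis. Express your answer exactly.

The curve meets the x-axis where 2*x**3 - 20*x**2 + 58*x - 40 = 0, i.e. 2*(x - 5)*(x - 4)*(x - 1) = 0, at x = 1, 4, 5.
On [1, 4] the curve lies above the axis; ∫[1,4] (2*x**3 - 20*x**2 + 58*x - 40) dx = 45/2, giving area 45/2.
On [4, 5] the curve lies below the axis; ∫[4,5] (2*x**3 - 20*x**2 + 58*x - 40) dx = -7/6, giving area 7/6.
Total area = 45/2 + 7/6 = 71/3.

71/3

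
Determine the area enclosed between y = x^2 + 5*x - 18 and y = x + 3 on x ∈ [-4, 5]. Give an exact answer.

The difference (x^2 + 5*x - 18) - (x + 3) = x^2 + 4*x - 21 changes sign at x = 3 inside [-4, 5], so split the integral there.
∫[-4,3] (x^2 + 4*x - 21) dx = -392/3; the area of that piece is 392/3.
∫[3,5] (x^2 + 4*x - 21) dx = 68/3.
Total area = 392/3 + 68/3 = 460/3.

460/3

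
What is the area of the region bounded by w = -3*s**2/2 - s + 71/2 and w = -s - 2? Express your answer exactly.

250

Set the curves equal: -3*s**2/2 - s + 71/2 = -s - 2, so -3*s**2/2 + 75/2 = 0, which factors as -3*(s - 5)*(s + 5)/2 = 0. The curves meet at s = -5, 5.
On [-5, 5], w = -3*s**2/2 - s + 71/2 is on top; that piece has area ∫[-5,5] (-3*s**2/2 + 75/2) ds = 250.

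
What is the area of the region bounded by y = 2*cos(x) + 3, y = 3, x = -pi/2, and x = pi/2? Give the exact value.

On [-pi/2, pi/2], (2*cos(x) + 3) - (3) = 2*cos(x) is ≥ 0 throughout, so the area is a single integral of |2*cos(x)|.
∫[-pi/2,pi/2] (2*cos(x)) dx = 4.

4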